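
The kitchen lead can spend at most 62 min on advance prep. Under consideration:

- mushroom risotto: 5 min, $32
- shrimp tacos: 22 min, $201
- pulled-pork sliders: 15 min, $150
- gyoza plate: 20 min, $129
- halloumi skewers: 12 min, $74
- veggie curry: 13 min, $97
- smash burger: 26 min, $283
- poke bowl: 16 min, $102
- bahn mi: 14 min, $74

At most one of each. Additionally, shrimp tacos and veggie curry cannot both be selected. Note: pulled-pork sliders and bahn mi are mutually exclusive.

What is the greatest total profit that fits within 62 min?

567

Density check — smash burger 10.88, pulled-pork sliders 10.00, shrimp tacos 9.14, veggie curry 7.46 are the best per min.
Taking the top-ratio dishes first gives mushroom risotto + pulled-pork sliders + veggie curry + smash burger for 562 (59 min).
Replace veggie curry with poke bowl: the trade gains 5 net, giving 567 at 62 min.
Nothing else feasible within 62 min beats 567.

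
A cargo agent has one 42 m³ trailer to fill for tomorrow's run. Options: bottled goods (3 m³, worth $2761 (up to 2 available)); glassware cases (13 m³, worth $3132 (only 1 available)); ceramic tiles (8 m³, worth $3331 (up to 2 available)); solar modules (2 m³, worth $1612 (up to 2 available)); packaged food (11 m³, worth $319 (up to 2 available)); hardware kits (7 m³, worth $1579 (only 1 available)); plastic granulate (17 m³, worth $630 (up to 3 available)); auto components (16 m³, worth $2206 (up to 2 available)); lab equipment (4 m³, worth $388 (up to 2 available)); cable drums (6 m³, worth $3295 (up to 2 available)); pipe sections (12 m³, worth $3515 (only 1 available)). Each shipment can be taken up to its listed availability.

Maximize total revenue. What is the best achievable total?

Taking 2×bottled goods + 2×ceramic tiles + 2×solar modules + lab equipment + 2×cable drums: 42 m³ used, 22386 in revenue.

22386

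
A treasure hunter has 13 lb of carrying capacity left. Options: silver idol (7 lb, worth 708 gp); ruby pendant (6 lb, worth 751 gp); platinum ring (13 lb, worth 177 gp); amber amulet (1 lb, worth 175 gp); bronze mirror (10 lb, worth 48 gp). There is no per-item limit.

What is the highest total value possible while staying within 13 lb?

2275

The ratio ordering already packs tightly: 13×amber amulet, 13 lb, 2275.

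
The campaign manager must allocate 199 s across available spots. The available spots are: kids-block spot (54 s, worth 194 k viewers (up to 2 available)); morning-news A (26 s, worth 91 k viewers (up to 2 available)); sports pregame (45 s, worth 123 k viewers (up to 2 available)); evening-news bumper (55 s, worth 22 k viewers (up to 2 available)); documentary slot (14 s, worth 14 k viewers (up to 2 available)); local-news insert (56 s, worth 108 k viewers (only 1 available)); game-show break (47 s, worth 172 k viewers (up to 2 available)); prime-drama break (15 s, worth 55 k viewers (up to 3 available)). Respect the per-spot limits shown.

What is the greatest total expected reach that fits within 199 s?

Taking the top-ratio spots first gives kids-block spot + 2×game-show break + 3×prime-drama break for 703 (193 s).
Replace game-show break with 2×morning-news A: the trade gains 10 net, giving 713 at 198 s.
No other feasible combination exceeds 713.

713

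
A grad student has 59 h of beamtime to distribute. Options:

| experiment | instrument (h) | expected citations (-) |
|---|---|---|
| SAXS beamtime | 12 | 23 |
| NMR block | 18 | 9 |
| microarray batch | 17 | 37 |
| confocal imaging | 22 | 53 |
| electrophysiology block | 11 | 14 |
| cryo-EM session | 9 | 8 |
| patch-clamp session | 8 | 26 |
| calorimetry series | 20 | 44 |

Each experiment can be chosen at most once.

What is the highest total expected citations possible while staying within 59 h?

Greedy by ratio would take confocal imaging + cryo-EM session + patch-clamp session + calorimetry series: 59 h used, total 131.
Dropping cryo-EM session and calorimetry series frees 29 h; slotting in SAXS beamtime + microarray batch (29 h) lifts the total to 139 at 59 h.

139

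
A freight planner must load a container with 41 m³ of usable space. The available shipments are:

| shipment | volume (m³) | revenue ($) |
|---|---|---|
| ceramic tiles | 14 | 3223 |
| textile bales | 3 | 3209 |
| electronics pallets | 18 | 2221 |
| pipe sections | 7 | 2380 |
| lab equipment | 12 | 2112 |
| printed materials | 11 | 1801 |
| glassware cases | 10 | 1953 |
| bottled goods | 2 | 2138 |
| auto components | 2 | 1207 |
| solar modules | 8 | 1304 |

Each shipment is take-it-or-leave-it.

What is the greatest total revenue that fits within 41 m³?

14269

Density check — textile bales 1069.67, bottled goods 1069.00, auto components 603.50 are the best per m³.
Filling by ratio: ceramic tiles + textile bales + pipe sections + glassware cases + bottled goods + auto components for 14110, with 3 m³ left unused.
Replace glassware cases with lab equipment: the trade gains 159 net, giving 14269 at 40 m³.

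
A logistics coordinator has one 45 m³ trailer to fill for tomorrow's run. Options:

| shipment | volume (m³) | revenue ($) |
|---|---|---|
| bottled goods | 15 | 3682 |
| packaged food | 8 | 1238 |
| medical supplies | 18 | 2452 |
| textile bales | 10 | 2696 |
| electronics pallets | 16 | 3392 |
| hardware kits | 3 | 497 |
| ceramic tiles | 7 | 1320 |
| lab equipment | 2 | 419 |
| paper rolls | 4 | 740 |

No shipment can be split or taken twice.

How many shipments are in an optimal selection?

Best achievable revenue is 10510.
bottled goods + textile bales + electronics pallets + paper rolls hits 10510 at 45 m³.
All optima have 4 shipments.

4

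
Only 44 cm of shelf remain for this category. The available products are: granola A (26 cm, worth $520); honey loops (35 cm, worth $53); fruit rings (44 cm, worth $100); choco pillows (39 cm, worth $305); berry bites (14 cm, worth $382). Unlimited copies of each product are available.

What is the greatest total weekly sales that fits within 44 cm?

Best packing: 3×berry bites — 42 cm, 1146 total.

1146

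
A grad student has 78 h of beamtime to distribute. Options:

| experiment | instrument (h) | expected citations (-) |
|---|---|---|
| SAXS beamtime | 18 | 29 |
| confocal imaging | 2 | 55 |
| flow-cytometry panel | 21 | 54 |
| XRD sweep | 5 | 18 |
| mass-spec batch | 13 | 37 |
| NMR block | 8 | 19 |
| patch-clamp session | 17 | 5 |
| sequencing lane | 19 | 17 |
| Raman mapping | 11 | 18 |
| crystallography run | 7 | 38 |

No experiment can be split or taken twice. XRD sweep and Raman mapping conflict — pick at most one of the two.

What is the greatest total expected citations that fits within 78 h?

250

Best packing: SAXS beamtime + confocal imaging + flow-cytometry panel + XRD sweep + mass-spec batch + NMR block + crystallography run — 74 h, 250 total.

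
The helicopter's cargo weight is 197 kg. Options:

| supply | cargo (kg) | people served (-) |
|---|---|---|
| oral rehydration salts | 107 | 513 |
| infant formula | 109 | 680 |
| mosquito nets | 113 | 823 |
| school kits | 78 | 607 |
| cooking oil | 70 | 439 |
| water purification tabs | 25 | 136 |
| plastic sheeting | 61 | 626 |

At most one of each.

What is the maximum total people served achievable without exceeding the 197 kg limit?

The ratio heuristic lands on school kits + water purification tabs + plastic sheeting (1369) but leaves 33 kg idle.
Replace school kits and water purification tabs with mosquito nets: the trade gains 80 net, giving 1449 at 174 kg.
Next best is infant formula + water purification tabs + plastic sheeting at 1442 (195 kg) — short by 7.

1449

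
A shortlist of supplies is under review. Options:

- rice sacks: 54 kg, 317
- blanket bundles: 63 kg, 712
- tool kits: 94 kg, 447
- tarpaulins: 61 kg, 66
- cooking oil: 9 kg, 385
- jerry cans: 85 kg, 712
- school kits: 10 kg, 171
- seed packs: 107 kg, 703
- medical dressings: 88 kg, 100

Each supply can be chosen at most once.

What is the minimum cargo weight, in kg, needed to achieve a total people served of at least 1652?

Minimise kg subject to total people served ≥ 1652.
Taking blanket bundles + cooking oil + jerry cans gives 1809 (≥ 1652) for 157 kg.
Below 157 kg the best achievable stays under 1652.

157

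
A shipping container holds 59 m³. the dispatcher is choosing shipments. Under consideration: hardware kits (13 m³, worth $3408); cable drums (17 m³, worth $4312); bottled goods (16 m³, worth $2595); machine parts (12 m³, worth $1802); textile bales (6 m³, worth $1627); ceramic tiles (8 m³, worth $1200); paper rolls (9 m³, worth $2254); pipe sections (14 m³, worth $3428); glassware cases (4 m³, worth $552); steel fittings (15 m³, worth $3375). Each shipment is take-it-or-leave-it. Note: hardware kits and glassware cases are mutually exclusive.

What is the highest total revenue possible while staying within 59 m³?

Ranking by ratio (revenue/m³): textile bales 271.17, hardware kits 262.15, cable drums 253.65.
Taking hardware kits + cable drums + textile bales + paper rolls + pipe sections: 59 m³ used, 15029 in revenue.
An exhaustive check of the 1024 subsets confirms 15029.

15029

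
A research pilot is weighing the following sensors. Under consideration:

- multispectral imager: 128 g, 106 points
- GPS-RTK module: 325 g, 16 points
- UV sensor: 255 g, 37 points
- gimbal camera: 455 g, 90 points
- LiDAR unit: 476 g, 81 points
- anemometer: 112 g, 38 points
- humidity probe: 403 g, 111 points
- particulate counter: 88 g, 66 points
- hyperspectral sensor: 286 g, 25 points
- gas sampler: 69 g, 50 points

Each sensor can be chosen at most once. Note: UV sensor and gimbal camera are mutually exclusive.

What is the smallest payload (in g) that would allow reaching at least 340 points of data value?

Minimise g subject to total data value ≥ 340.
multispectral imager + anemometer + humidity probe + particulate counter + gas sampler reaches 371 using 800 g.
Below 800 g the best achievable stays under 340.

800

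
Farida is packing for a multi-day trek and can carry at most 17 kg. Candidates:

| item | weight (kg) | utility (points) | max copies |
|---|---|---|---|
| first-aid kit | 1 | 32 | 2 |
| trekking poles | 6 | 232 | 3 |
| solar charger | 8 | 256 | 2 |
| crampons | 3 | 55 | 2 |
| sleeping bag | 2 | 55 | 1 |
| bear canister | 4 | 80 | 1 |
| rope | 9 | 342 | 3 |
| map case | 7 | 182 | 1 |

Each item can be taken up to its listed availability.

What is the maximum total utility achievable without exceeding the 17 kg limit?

638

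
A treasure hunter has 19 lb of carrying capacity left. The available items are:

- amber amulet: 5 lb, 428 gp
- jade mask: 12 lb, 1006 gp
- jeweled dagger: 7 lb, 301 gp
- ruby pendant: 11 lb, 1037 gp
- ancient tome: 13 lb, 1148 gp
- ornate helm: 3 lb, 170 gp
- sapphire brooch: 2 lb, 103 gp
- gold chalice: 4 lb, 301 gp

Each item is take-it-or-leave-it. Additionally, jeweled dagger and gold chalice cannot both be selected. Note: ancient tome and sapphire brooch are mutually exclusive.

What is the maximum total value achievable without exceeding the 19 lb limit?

1635

The ratio ordering already packs tightly: amber amulet + ruby pendant + ornate helm, 19 lb, 1635.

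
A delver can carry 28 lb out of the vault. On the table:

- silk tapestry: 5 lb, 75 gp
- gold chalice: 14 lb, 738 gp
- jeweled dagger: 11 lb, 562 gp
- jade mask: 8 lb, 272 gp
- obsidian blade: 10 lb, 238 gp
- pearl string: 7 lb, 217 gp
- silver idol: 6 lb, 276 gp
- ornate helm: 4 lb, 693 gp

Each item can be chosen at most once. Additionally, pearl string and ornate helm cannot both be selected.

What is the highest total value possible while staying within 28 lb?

Taking gold chalice + silver idol + ornate helm: 24 lb used, 1707 in value.
Runner-up gold chalice + jade mask + ornate helm tops out at 1703.

1707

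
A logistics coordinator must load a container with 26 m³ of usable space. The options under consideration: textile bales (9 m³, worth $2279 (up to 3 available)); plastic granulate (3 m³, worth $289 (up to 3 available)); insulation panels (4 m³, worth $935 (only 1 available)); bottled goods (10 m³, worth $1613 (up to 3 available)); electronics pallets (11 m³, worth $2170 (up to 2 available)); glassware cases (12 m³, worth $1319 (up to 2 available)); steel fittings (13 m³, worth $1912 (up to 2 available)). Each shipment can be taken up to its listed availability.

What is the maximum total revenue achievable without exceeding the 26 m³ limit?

The ratio ordering already packs tightly: 2×textile bales + plastic granulate + insulation panels, 25 m³, 5782.

5782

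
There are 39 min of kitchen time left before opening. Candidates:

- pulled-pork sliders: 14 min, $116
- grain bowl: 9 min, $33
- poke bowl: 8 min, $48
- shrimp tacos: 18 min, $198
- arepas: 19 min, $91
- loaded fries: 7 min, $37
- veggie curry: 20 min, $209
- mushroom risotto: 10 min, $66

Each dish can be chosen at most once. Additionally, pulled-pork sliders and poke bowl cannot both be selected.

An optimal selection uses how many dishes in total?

2

Best achievable profit is 407.
shrimp tacos + veggie curry hits 407 at 38 min.
All optima have 2 dishes.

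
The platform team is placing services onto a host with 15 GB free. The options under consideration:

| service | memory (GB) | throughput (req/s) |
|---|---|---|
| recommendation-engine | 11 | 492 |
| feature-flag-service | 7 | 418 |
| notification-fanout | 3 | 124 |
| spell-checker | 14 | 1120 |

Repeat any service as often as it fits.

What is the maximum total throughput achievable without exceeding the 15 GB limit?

By throughput per GB: spell-checker 80.00, feature-flag-service 59.71, recommendation-engine 44.73, notification-fanout 41.33 lead.
The ratio ordering already packs tightly: spell-checker, 14 GB, 1120.
Every other selection either busts 15 GB or fails to beat 1120.

1120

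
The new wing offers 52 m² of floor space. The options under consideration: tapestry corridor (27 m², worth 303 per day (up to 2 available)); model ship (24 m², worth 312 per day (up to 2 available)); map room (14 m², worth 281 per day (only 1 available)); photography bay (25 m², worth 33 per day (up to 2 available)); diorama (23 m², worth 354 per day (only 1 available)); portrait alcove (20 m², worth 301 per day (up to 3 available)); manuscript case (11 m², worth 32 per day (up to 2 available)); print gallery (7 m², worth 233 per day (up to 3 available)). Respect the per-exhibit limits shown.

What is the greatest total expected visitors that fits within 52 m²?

1101

Filling by ratio: map room + manuscript case + 3×print gallery for 1012, with 6 m² left unused.
Dropping manuscript case and print gallery frees 18 m²; slotting in diorama (23 m²) lifts the total to 1101 at 51 m².
Nothing else within 52 m² beats 1101.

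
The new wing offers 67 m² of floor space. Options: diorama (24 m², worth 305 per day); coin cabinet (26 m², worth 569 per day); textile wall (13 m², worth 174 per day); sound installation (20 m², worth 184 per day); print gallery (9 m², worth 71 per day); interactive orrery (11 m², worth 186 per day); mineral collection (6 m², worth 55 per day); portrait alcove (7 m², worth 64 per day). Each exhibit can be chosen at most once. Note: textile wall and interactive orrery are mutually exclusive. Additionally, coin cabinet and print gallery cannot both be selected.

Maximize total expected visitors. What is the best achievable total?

1115

Diorama + coin cabinet + interactive orrery + mineral collection uses 67 of the 67 m² and totals 1115.
Every other selection either busts 67 m² or breaks a pairing rule or fails to beat 1115.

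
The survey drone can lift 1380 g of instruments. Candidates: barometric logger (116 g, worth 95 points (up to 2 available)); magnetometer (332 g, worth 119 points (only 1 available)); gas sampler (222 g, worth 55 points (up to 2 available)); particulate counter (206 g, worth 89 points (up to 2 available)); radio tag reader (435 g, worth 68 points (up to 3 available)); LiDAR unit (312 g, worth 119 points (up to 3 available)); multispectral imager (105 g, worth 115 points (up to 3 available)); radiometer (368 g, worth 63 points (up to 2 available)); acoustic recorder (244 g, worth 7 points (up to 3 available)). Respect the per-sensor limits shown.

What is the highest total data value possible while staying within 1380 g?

862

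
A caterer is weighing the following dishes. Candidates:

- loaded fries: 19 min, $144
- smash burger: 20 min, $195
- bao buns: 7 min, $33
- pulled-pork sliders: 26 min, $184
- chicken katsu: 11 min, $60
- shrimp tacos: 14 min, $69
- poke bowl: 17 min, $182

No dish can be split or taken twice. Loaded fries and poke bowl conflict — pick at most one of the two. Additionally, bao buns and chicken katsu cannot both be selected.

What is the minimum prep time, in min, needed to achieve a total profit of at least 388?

Need the lightest bundle worth ≥ 388.
smash burger + bao buns + poke bowl reaches 410 using 44 min.
Any bundle with less than 44 min falls short of 388.

44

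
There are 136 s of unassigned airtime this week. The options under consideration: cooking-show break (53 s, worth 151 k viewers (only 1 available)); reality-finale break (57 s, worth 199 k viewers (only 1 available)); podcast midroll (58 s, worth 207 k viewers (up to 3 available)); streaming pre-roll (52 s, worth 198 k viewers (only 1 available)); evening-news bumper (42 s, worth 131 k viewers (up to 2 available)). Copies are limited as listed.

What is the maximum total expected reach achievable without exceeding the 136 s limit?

A density-first pass picks podcast midroll + streaming pre-roll — 405 at 110 s.
Dropping podcast midroll frees 58 s; slotting in 2×evening-news bumper (84 s) lifts the total to 460 at 136 s.
That's the maximum — no swap from here does better than 460.

460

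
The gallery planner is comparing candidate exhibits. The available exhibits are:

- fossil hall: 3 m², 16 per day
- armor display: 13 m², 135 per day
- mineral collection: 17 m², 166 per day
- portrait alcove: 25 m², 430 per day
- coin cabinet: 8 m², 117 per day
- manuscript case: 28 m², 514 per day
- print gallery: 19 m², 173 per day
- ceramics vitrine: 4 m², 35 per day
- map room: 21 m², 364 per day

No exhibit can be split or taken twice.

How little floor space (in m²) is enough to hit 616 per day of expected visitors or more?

36

Minimise m² subject to total expected visitors ≥ 616.
coin cabinet + manuscript case: 631 expected visitors at 36 m².
No combination under 36 m² hits 616.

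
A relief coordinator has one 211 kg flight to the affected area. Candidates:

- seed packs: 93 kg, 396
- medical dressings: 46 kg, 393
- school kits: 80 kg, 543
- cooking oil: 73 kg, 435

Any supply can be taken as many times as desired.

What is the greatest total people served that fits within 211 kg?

The ratio heuristic lands on 4×medical dressings (1572) but leaves 27 kg idle.
The 46 kg tied up in medical dressings is better spent on cooking oil — total rises to 1614 (211 kg).
Nothing else within 211 kg beats 1614.

1614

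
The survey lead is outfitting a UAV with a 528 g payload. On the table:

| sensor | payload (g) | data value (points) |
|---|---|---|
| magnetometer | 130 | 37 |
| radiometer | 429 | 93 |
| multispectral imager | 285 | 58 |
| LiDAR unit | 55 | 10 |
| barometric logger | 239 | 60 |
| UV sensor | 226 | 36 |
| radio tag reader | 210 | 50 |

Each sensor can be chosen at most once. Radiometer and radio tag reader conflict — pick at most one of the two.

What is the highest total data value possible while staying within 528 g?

120

Filling by ratio: magnetometer + LiDAR unit + barometric logger for 107, with 104 g left unused.
Dropping magnetometer frees 130 g; slotting in radio tag reader (210 g) lifts the total to 120 at 504 g.
The closest alternative, multispectral imager + barometric logger, reaches only 118.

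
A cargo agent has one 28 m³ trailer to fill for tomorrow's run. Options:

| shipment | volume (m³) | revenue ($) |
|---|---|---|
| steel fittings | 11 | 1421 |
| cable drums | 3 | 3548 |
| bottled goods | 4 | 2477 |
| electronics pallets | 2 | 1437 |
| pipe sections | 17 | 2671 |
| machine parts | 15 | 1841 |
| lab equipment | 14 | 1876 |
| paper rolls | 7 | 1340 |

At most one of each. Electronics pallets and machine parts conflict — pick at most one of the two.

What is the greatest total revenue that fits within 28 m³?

The ratio ordering already packs tightly: steel fittings + cable drums + bottled goods + electronics pallets + paper rolls, 27 m³, 10223.
An exhaustive check of the 256 subsets confirms 10223.

10223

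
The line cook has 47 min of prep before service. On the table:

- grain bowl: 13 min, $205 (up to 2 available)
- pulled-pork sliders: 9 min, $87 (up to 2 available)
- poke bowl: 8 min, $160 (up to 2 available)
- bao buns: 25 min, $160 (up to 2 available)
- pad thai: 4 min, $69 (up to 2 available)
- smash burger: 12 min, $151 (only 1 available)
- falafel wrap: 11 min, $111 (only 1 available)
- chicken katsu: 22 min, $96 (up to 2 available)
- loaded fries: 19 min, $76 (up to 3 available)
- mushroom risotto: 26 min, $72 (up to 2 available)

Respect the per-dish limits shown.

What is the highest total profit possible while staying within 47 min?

799

Density check — poke bowl 20.00, pad thai 17.25, grain bowl 15.77 are the best per min.
Greedy by ratio would take grain bowl + pulled-pork sliders + 2×poke bowl + 2×pad thai: 46 min used, total 750.
The 13 min tied up in pulled-pork sliders and pad thai is better spent on grain bowl — total rises to 799 (46 min).
Every other selection either busts 47 min or exceeds an availability limit or fails to beat 799.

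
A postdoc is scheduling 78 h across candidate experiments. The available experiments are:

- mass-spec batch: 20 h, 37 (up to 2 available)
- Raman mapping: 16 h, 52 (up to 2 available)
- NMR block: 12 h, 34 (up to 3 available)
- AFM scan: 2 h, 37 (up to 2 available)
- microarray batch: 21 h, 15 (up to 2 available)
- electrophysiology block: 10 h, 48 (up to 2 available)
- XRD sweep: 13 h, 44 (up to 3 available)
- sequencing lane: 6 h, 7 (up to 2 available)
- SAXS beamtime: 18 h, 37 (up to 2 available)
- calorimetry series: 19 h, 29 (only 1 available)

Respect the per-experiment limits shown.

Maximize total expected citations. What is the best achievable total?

344

The ratio heuristic lands on NMR block + 2×AFM scan + 2×electrophysiology block + 3×XRD sweep (336) but leaves 3 h idle.
The 13 h tied up in XRD sweep is better spent on Raman mapping — total rises to 344 (78 h).
No other feasible combination exceeds 344.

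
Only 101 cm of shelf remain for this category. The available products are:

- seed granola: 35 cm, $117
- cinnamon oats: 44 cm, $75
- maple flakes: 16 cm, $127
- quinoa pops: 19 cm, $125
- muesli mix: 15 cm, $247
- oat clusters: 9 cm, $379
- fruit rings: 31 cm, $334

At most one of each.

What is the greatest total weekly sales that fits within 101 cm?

1212

Density check — oat clusters 42.11, muesli mix 16.47, fruit rings 10.77, maple flakes 7.94 are the best per cm.
The ratio ordering already packs tightly: maple flakes + quinoa pops + muesli mix + oat clusters + fruit rings, 90 cm, 1212.
Every other selection either busts 101 cm or fails to beat 1212.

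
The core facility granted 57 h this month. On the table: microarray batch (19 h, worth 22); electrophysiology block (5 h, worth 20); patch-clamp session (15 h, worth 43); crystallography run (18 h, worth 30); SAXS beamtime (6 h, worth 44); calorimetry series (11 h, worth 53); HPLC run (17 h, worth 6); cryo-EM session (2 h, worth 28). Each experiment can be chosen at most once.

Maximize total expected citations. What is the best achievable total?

218

By expected citations per h: cryo-EM session 14.00, SAXS beamtime 7.33, calorimetry series 4.82 lead.
The ratio ordering already packs tightly: electrophysiology block + patch-clamp session + crystallography run + SAXS beamtime + calorimetry series + cryo-EM session, 57 h, 218.
The closest alternative, patch-clamp session + crystallography run + SAXS beamtime + calorimetry series + cryo-EM session, reaches only 198.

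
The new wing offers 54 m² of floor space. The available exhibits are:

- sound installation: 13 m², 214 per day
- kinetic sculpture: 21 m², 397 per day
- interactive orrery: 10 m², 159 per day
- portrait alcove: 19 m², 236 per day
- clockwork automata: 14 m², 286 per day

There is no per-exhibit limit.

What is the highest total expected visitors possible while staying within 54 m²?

1017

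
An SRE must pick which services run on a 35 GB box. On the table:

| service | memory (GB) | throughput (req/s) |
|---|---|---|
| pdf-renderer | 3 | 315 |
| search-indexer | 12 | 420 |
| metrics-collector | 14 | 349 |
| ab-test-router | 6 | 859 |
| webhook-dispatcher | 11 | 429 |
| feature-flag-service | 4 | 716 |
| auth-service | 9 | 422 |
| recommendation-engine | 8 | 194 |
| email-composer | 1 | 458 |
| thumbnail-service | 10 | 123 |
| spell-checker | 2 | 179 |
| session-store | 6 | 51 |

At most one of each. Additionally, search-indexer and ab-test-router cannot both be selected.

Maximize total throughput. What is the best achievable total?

3199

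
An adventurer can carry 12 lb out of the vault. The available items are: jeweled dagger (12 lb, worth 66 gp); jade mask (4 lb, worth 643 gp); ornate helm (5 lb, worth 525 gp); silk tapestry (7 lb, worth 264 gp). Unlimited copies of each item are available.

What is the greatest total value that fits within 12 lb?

Best packing: 3×jade mask — 12 lb, 1929 total.
Nothing else within 12 lb beats 1929.

1929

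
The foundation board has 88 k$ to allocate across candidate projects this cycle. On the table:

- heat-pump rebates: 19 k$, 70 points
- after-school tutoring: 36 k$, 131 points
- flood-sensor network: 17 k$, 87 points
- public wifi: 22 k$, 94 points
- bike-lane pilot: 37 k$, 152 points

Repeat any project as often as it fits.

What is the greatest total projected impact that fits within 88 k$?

Density check — flood-sensor network 5.12, public wifi 4.27, bike-lane pilot 4.11, heat-pump rebates 3.68 are the best per k$.
5×flood-sensor network uses 85 of the 88 k$ and totals 435.
Nothing else within 88 k$ beats 435.

435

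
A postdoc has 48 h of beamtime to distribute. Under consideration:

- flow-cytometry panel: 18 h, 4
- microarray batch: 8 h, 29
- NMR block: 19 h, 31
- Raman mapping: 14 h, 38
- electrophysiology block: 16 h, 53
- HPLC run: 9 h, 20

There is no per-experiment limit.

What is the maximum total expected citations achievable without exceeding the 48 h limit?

The ratio ordering already packs tightly: 6×microarray batch, 48 h, 174.
Every other selection either busts 48 h or fails to beat 174.

174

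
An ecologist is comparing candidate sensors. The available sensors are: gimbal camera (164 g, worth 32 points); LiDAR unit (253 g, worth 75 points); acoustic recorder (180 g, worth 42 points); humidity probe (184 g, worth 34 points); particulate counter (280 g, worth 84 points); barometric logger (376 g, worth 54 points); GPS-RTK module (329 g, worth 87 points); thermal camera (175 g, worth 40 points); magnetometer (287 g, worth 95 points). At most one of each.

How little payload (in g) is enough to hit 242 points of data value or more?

820

Look for the lowest-payload combination reaching 242.
LiDAR unit + particulate counter + magnetometer reaches 254 using 820 g.
No combination under 820 g hits 242.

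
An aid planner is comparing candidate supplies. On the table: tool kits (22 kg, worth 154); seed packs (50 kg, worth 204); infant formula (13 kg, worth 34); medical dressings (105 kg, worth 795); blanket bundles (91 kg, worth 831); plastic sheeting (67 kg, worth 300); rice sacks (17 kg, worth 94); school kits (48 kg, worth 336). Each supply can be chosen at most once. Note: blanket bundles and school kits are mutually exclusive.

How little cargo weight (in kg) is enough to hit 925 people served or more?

Need the lightest bundle worth ≥ 925.
blanket bundles + rice sacks: 925 people served at 108 kg.
Any bundle with less than 108 kg falls short of 925.

108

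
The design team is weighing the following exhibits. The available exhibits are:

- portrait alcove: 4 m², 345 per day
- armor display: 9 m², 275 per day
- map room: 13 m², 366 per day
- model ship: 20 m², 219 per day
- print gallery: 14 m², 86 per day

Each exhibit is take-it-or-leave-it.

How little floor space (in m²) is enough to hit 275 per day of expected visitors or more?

4

Need the lightest bundle worth ≥ 275.
portrait alcove reaches 345 using 4 m².
Any bundle with less than 4 m² falls short of 275.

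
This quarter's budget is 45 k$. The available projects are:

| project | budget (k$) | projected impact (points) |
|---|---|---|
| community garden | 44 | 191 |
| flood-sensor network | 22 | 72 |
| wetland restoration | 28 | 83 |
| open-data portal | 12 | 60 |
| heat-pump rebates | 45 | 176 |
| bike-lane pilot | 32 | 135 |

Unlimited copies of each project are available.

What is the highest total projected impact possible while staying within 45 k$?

A density-first pass picks 3×open-data portal — 180 at 36 k$.
Dropping 2×open-data portal frees 24 k$; slotting in bike-lane pilot (32 k$) lifts the total to 195 at 44 k$.

195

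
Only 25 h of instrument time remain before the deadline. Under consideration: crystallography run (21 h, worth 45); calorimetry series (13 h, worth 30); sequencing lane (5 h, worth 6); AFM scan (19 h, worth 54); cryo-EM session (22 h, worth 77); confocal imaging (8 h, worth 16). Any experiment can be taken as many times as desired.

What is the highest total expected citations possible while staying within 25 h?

77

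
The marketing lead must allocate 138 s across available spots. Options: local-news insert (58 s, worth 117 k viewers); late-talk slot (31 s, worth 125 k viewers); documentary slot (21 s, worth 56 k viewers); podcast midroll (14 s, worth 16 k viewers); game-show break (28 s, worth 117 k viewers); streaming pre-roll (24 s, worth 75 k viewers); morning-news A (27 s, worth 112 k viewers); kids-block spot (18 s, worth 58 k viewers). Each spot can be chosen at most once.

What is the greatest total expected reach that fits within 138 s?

Ranking by ratio (expected reach/s): game-show break 4.18, morning-news A 4.15, late-talk slot 4.03, kids-block spot 3.22.
Taking late-talk slot + game-show break + streaming pre-roll + morning-news A + kids-block spot: 128 s used, 487 in expected reach.

487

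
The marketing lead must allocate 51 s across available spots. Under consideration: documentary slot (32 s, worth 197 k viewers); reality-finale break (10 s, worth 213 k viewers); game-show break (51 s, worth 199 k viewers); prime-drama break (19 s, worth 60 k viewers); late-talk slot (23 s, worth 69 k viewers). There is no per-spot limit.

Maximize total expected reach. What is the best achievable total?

1065

The ratio ordering already packs tightly: 5×reality-finale break, 50 s, 1065.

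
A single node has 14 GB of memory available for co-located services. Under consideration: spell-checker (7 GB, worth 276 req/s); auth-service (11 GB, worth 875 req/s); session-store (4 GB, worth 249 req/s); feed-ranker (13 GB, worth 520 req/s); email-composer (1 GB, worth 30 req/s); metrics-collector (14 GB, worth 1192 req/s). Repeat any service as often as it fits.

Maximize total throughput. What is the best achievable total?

1192

By throughput per GB: metrics-collector 85.14, auth-service 79.55, session-store 62.25, feed-ranker 40.00 lead.
Taking metrics-collector: 14 GB used, 1192 in throughput.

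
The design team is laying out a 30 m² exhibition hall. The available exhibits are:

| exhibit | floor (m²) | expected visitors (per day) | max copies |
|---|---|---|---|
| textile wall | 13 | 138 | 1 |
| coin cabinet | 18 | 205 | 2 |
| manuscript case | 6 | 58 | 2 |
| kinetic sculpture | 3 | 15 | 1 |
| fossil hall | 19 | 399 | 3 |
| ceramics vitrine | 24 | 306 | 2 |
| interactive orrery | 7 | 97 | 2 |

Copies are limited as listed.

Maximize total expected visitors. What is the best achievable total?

511

Density check — fossil hall 21.00, interactive orrery 13.86, ceramics vitrine 12.75, coin cabinet 11.39 are the best per m².
The ratio ordering already packs tightly: kinetic sculpture + fossil hall + interactive orrery, 29 m², 511.
No other feasible combination exceeds 511.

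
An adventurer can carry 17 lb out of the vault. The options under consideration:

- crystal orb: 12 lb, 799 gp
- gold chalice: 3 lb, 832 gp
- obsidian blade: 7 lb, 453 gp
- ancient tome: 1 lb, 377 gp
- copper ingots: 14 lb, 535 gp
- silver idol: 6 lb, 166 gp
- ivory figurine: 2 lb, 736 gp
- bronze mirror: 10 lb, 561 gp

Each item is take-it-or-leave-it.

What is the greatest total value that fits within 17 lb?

2506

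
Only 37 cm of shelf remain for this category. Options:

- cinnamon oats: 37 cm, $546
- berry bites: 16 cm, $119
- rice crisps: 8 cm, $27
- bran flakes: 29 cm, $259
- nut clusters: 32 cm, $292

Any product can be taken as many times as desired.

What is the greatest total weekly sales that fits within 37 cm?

546

The ratio ordering already packs tightly: cinnamon oats, 37 cm, 546.
Every other selection either busts 37 cm or fails to beat 546.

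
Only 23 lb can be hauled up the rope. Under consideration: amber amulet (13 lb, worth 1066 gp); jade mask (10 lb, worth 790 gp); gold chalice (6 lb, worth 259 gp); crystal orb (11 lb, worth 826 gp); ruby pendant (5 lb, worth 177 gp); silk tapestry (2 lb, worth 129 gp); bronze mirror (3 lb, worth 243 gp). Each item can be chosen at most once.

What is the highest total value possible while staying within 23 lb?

1856

Greedy by ratio would take amber amulet + ruby pendant + silk tapestry + bronze mirror: 23 lb used, total 1615.
Replace ruby pendant and silk tapestry and bronze mirror with jade mask: the trade gains 241 net, giving 1856 at 23 lb.
Runner-up jade mask + crystal orb + silk tapestry tops out at 1745.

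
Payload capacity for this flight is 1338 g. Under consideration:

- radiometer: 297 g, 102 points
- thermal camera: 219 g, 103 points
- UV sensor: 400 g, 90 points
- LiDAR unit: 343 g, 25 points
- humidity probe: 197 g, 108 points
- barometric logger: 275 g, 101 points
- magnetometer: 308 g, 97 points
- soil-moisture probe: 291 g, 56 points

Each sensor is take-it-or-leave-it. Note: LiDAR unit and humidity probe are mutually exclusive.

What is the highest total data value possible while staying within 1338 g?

511

Taking radiometer + thermal camera + humidity probe + barometric logger + magnetometer: 1296 g used, 511 in data value.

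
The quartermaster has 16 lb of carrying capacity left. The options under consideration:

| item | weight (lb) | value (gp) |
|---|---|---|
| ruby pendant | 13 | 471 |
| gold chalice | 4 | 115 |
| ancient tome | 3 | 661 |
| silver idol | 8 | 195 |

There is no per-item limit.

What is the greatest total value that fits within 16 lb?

Ranking by ratio (value/lb): ancient tome 220.33, ruby pendant 36.23, gold chalice 28.75, silver idol 24.38.
The ratio ordering already packs tightly: 5×ancient tome, 15 lb, 3305.
No other feasible combination exceeds 3305.

3305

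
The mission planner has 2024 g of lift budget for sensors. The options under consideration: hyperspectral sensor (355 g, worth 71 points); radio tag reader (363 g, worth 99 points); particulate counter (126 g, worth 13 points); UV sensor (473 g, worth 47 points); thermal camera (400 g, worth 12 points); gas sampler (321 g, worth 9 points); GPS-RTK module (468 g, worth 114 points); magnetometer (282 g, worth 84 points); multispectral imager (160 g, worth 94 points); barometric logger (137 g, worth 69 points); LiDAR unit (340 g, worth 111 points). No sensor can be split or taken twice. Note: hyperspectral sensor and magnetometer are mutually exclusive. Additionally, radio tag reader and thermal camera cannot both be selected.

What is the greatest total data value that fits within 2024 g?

584

Radio tag reader + particulate counter + GPS-RTK module + magnetometer + multispectral imager + barometric logger + LiDAR unit uses 1876 of the 2024 g and totals 584.
Runner-up hyperspectral sensor + radio tag reader + particulate counter + GPS-RTK module + multispectral imager + barometric logger + LiDAR unit tops out at 571.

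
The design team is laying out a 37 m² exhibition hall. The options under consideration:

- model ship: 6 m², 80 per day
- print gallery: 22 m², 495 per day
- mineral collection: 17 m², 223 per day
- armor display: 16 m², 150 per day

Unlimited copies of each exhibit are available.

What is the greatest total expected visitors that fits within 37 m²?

655

By expected visitors per m²: print gallery 22.50, model ship 13.33, mineral collection 13.12 lead.
2×model ship + print gallery uses 34 of the 37 m² and totals 655.
Nothing else within 37 m² beats 655.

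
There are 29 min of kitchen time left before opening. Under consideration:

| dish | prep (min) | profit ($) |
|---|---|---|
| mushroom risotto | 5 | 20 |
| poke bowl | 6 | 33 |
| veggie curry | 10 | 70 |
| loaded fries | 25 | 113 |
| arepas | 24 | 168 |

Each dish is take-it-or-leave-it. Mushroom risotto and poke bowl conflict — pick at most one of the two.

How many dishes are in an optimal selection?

Best achievable profit is 188.
One optimal bundle: mushroom risotto + arepas (29 min).
All optima have 2 dishes.

2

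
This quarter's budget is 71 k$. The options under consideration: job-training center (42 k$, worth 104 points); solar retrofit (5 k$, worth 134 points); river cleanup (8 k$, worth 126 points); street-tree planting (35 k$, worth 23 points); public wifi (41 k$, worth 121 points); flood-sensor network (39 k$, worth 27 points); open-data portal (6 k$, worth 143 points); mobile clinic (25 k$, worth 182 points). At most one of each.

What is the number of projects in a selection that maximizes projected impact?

4

Optimal total is 585.
solar retrofit + river cleanup + open-data portal + mobile clinic hits 585 at 44 k$.
Every optimal selection uses 4 projects.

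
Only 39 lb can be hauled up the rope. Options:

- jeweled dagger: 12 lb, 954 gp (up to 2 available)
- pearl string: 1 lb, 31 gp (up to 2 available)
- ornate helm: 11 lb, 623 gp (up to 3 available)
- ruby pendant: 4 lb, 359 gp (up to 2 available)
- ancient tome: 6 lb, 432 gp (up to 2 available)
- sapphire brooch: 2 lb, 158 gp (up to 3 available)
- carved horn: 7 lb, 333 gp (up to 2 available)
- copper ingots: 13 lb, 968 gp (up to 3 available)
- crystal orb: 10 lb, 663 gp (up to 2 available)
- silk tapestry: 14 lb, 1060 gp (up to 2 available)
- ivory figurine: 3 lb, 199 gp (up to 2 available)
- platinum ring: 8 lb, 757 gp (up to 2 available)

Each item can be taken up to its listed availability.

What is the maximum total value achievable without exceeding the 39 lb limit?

3385

Taking the top-ratio items first gives jeweled dagger + pearl string + 2×ruby pendant + sapphire brooch + 2×platinum ring for 3375 (39 lb).
Replace pearl string and sapphire brooch with ivory figurine: the trade gains 10 net, giving 3385 at 39 lb.
That's the maximum — no swap from here does better than 3385.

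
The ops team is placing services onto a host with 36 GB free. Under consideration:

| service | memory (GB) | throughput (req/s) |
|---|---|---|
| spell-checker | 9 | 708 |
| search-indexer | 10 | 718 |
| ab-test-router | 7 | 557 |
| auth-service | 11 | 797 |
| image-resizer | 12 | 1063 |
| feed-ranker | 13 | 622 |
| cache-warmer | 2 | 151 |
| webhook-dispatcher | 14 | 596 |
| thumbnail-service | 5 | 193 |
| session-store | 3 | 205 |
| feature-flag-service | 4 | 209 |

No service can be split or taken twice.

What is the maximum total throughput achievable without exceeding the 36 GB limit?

2845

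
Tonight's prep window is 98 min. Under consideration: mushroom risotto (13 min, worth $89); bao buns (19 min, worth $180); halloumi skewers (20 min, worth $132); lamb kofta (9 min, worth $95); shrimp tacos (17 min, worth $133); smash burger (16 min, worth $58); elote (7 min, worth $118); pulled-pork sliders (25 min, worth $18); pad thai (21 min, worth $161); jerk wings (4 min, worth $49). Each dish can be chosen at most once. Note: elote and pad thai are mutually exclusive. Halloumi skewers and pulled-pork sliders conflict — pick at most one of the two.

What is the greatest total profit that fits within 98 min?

796

Mushroom risotto + bao buns + halloumi skewers + lamb kofta + shrimp tacos + elote + jerk wings uses 89 of the 98 min and totals 796.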